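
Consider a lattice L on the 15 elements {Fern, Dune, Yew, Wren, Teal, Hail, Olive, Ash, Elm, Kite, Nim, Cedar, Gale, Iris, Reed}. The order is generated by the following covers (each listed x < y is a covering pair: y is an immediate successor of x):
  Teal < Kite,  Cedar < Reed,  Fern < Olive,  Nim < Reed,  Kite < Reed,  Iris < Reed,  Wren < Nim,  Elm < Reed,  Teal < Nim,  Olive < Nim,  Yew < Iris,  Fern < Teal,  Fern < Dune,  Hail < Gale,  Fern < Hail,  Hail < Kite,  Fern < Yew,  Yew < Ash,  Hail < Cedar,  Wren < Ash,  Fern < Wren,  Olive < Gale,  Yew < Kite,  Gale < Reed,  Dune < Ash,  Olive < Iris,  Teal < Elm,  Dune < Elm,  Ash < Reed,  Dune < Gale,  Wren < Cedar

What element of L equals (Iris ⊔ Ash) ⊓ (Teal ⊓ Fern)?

Fern

Iris ∨ Ash = Reed
Teal ∧ Fern = Fern
Reed ∧ Fern = Fern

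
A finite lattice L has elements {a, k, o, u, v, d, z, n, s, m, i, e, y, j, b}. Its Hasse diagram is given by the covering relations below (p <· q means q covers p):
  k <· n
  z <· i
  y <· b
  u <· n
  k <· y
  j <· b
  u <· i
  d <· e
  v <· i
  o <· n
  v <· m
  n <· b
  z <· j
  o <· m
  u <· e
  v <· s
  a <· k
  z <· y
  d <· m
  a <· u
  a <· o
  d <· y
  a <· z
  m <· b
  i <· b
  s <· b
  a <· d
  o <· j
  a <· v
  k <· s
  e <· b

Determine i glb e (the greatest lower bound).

u

Common lower bounds of {i, e}: a, u.
The greatest among these is u.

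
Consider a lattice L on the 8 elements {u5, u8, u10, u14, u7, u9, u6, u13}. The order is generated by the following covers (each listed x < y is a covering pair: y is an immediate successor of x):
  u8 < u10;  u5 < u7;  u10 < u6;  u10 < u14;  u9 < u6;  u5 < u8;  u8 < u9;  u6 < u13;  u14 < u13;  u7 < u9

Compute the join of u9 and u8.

u9

Common upper bounds of {u9, u8}: u13, u6, u9.
The least among these is u9.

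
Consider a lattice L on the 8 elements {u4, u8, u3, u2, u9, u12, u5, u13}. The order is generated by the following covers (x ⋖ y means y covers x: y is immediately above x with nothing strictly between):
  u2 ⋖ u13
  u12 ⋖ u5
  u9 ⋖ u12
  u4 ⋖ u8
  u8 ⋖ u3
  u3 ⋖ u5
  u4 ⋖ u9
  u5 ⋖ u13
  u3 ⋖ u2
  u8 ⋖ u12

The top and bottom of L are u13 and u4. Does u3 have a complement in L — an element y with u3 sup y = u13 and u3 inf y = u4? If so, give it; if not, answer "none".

For every candidate y, either u3 ∨ y ≠ u13 or u3 ∧ y ≠ u4; no complement exists.

none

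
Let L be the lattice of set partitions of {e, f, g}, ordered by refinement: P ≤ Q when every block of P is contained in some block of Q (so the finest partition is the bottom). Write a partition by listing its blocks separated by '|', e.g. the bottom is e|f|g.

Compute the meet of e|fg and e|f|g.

The meet (common refinement) of e|fg and e|f|g intersects blocks pairwise, giving e|f|g.

e|f|g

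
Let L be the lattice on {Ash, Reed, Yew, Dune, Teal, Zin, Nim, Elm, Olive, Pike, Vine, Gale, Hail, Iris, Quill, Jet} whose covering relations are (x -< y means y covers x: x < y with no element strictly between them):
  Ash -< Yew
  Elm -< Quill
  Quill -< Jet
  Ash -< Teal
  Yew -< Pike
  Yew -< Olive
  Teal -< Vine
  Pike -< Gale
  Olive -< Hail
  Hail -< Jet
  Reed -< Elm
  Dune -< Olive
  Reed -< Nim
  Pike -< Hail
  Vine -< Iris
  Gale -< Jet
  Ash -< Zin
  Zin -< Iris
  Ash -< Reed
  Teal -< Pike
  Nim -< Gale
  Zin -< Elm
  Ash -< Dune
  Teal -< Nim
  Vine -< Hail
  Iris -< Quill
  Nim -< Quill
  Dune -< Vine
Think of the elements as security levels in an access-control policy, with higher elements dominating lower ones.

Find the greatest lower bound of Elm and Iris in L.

Common lower bounds of {Elm, Iris}: Ash, Zin.
The greatest among these is Zin.

Zin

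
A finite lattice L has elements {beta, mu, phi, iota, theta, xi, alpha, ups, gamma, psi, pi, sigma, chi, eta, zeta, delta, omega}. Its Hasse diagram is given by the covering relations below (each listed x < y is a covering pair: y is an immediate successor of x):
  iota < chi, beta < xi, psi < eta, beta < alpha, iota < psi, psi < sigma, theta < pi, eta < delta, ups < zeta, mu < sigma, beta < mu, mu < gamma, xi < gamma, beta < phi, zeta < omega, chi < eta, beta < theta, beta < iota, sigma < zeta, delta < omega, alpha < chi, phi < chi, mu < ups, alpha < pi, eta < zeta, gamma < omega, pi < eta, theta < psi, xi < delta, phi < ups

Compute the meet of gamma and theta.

beta

Common lower bounds of {gamma, theta}: beta.
The greatest among these is beta.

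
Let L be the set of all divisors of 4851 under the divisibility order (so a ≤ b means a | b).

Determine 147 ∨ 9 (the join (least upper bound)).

441

In the divisibility order, the join is the least common multiple: lcm(147, 9) = 441.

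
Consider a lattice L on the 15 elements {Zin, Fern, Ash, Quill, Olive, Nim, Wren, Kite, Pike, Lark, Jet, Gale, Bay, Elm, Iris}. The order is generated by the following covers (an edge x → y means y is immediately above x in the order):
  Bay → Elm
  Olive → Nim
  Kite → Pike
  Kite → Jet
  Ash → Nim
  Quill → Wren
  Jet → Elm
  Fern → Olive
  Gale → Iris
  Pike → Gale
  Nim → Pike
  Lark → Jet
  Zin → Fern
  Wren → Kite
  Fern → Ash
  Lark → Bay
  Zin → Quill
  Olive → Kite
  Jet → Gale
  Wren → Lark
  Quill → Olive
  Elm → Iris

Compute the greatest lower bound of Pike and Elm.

Common lower bounds of {Pike, Elm}: Fern, Kite, Olive, Quill, Wren, Zin.
The greatest among these is Kite.

Kite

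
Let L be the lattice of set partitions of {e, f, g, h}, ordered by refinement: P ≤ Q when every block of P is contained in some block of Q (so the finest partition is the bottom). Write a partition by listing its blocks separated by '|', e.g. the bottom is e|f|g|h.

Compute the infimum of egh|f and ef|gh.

The meet (common refinement) of egh|f and ef|gh intersects blocks pairwise, giving e|f|gh.

e|f|gh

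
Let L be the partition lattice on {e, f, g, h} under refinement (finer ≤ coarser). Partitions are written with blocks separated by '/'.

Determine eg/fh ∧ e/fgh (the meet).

e/fh/g

Common lower bounds of {eg/fh, e/fgh}: e/f/g/h, e/fh/g.
The greatest among these is e/fh/g.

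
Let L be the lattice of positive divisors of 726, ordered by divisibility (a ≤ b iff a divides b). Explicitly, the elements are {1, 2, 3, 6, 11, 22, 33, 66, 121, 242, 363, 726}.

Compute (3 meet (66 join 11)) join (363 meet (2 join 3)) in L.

66 ∨ 11 = 66
3 ∧ 66 = 3
2 ∨ 3 = 6
363 ∧ 6 = 3
3 ∨ 3 = 3

3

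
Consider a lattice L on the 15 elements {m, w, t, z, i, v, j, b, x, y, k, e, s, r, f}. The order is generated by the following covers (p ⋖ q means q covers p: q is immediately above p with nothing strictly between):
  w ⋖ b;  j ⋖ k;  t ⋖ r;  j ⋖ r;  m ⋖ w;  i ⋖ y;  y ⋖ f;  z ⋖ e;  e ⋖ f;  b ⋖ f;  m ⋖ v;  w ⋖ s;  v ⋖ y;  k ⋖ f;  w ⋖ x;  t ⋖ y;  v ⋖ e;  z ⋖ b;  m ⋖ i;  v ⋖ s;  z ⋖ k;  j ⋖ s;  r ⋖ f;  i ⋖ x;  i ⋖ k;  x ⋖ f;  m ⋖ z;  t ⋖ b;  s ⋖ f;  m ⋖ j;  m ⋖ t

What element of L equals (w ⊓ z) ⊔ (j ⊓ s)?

j

w ∧ z = m
j ∧ s = j
m ∨ j = j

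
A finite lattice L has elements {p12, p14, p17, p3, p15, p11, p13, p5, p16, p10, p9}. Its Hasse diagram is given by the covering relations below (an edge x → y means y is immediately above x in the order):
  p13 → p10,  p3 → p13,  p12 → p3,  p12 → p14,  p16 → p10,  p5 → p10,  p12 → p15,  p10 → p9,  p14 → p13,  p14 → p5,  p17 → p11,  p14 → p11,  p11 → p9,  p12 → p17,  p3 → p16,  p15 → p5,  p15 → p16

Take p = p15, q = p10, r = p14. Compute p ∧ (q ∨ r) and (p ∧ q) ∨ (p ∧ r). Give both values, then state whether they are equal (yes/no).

p15; p15; yes

q ∨ r = p10, so p ∧ (q ∨ r) = p15 ∧ p10 = p15.
p ∧ q = p15 and p ∧ r = p12, so (p ∧ q) ∨ (p ∧ r) = p15 ∨ p12 = p15.
Equal: yes.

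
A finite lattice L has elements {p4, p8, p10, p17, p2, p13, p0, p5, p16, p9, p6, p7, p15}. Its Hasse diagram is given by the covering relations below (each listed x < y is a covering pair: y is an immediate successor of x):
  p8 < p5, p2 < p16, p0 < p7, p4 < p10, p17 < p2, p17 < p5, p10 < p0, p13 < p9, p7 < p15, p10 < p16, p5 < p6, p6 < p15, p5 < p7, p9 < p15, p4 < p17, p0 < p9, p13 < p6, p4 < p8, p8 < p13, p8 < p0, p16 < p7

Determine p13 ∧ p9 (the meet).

Common lower bounds of {p13, p9}: p13, p4, p8.
The greatest among these is p13.

p13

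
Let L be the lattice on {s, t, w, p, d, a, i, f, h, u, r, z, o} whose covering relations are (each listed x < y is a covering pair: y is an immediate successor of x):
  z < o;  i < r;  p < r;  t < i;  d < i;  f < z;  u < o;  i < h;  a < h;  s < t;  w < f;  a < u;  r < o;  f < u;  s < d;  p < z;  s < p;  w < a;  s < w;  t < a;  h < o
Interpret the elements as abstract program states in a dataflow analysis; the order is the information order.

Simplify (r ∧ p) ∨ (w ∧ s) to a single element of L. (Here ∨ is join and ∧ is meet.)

r ∧ p = p
w ∧ s = s
p ∨ s = p

p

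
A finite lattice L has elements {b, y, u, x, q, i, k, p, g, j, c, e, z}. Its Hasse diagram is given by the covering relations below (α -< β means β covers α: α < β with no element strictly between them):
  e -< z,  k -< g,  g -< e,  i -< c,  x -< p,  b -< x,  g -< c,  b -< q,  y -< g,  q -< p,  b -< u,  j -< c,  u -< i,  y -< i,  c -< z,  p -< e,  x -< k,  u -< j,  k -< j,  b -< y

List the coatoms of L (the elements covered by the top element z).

c, e

The coatoms are exactly the elements covered by z: c, e.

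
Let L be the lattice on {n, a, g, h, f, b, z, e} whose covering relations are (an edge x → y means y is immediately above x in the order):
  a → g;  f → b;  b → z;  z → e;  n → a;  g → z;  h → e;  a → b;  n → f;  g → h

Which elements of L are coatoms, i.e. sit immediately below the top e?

The coatoms are exactly the elements covered by e: h, z.

h, z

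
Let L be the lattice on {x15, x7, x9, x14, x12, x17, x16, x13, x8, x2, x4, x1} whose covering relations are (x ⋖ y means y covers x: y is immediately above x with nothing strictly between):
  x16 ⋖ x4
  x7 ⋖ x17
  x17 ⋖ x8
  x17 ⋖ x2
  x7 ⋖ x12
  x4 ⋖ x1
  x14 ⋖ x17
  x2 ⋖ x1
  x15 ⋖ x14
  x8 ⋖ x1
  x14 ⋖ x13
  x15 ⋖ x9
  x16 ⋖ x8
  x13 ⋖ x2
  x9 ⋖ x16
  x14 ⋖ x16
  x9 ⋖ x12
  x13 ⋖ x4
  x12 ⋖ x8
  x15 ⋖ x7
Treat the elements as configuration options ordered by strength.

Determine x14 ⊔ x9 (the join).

x16

Common upper bounds of {x14, x9}: x1, x16, x4, x8.
The least among these is x16.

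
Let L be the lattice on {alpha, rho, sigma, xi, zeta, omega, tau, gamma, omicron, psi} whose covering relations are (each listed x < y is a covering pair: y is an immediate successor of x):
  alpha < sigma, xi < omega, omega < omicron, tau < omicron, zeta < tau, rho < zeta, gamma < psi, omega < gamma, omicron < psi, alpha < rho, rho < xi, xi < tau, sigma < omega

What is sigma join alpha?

Common upper bounds of {sigma, alpha}: gamma, omega, omicron, psi, sigma.
The least among these is sigma.

sigma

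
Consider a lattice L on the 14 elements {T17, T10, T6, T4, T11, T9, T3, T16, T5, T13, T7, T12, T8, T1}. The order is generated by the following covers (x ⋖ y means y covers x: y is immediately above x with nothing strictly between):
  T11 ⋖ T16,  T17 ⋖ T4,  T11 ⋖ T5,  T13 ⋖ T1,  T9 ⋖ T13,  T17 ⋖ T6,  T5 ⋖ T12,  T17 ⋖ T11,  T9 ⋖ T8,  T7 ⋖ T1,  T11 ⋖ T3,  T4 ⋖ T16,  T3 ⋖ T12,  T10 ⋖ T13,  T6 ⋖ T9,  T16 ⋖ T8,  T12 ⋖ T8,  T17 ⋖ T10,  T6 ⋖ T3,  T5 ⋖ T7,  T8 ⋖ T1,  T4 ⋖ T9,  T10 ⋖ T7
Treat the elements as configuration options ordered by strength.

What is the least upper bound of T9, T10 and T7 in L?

Common upper bounds of {T9, T10, T7}: T1.
The least among these is T1.

T1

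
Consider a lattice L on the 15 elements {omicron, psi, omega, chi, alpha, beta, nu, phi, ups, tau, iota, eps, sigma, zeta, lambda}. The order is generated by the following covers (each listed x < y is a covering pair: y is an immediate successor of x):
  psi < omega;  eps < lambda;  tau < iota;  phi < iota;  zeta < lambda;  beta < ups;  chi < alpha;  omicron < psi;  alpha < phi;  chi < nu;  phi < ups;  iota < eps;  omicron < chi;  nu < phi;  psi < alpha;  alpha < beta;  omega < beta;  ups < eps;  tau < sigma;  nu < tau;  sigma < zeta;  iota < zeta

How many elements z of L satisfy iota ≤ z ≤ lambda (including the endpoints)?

4

The interval [iota, lambda] = {eps, iota, lambda, zeta}, which has 4 elements.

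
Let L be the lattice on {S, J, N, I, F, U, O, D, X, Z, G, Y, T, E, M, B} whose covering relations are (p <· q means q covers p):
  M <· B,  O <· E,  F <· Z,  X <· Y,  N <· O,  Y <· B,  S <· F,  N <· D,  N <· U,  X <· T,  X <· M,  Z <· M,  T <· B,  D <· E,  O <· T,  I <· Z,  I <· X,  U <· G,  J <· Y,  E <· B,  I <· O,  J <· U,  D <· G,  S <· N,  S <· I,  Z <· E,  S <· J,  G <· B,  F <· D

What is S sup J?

J

Common upper bounds of {S, J}: B, G, J, U, Y.
The least among these is J.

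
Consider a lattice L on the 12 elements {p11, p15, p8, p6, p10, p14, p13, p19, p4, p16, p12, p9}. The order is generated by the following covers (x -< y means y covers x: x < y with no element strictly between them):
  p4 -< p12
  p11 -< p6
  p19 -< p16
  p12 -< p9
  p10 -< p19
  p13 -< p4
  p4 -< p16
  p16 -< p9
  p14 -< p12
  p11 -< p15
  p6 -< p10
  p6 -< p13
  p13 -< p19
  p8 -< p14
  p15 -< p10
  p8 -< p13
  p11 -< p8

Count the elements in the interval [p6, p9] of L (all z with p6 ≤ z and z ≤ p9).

8

The interval [p6, p9] = {p10, p12, p13, p16, p19, p4, p6, p9}, which has 8 elements.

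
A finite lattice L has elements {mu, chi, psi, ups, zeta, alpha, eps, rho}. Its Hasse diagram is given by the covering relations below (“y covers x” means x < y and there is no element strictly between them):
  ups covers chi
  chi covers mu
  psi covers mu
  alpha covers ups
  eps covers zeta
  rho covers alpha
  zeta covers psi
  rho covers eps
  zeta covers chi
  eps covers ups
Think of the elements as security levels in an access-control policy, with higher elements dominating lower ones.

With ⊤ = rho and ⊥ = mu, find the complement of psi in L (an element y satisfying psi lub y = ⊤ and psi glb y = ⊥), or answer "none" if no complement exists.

alpha

Need y with psi ∨ y = rho and psi ∧ y = mu.
Checking each element gives: alpha.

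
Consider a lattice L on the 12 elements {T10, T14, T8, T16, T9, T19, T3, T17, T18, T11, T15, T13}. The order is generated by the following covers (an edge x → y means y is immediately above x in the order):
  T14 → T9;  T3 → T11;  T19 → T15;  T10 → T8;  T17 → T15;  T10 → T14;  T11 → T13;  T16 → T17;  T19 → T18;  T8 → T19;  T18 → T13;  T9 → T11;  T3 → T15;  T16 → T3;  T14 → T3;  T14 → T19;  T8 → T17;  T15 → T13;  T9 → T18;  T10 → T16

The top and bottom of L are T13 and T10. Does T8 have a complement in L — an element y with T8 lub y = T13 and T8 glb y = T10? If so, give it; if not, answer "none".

Need y with T8 ∨ y = T13 and T8 ∧ y = T10.
Checking each element gives: T11.

T11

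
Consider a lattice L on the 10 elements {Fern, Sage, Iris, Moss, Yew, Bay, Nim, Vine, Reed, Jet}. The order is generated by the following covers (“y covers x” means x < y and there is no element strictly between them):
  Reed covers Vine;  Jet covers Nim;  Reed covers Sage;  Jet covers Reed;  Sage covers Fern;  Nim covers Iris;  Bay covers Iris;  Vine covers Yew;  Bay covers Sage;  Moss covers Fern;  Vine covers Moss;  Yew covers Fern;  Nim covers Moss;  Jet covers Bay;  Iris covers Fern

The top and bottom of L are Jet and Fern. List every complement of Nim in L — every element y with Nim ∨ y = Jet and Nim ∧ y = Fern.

Need y with Nim ∨ y = Jet and Nim ∧ y = Fern.
Checking each element gives: Sage, Yew.

Sage, Yew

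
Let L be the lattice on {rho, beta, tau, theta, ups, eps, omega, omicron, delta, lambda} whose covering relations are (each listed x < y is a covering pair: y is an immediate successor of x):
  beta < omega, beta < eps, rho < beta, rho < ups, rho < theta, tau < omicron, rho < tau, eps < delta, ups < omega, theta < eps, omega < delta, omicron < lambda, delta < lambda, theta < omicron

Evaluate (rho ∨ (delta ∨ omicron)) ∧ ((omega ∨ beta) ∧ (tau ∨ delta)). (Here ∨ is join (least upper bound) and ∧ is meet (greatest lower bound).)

delta ∨ omicron = lambda
rho ∨ lambda = lambda
omega ∨ beta = omega
tau ∨ delta = lambda
omega ∧ lambda = omega
lambda ∧ omega = omega

omega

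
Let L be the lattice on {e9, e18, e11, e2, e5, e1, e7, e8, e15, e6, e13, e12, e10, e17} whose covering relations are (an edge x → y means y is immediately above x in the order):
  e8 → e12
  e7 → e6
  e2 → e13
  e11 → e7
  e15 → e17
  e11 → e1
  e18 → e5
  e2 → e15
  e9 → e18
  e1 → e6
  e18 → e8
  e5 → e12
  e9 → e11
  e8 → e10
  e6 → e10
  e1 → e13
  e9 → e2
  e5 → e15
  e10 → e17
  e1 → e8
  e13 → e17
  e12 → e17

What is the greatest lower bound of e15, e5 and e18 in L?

Common lower bounds of {e15, e5, e18}: e18, e9.
The greatest among these is e18.

e18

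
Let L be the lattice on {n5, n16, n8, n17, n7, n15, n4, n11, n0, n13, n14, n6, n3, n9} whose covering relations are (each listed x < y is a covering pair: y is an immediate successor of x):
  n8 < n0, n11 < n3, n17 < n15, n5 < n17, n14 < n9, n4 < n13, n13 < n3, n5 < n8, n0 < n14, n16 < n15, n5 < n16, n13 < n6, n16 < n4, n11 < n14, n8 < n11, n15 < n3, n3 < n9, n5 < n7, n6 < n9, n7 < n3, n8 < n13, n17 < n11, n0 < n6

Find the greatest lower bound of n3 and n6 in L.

Common lower bounds of {n3, n6}: n13, n16, n4, n5, n8.
The greatest among these is n13.

n13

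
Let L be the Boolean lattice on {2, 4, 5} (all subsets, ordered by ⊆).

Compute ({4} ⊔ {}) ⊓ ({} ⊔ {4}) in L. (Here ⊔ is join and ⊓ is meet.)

{4}

{4} ∨ {} = {4}
{} ∨ {4} = {4}
{4} ∧ {4} = {4}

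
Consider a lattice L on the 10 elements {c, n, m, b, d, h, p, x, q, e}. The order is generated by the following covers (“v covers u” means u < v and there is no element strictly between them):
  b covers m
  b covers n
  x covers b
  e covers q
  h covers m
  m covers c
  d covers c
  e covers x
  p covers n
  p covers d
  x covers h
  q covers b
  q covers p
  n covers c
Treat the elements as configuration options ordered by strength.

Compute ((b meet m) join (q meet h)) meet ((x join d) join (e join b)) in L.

b ∧ m = m
q ∧ h = m
m ∨ m = m
x ∨ d = e
e ∨ b = e
e ∨ e = e
m ∧ e = m

m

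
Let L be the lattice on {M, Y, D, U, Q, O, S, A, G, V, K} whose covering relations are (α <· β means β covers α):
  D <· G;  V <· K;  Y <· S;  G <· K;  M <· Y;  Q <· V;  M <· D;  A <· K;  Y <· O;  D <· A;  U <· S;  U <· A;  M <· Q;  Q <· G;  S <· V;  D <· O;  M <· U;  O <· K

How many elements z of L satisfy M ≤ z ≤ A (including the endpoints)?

The interval [M, A] = {A, D, M, U}, which has 4 elements.

4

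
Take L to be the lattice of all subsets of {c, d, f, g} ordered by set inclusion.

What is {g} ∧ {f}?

Common lower bounds of {{g}, {f}}: {}.
The greatest among these is {}.

{}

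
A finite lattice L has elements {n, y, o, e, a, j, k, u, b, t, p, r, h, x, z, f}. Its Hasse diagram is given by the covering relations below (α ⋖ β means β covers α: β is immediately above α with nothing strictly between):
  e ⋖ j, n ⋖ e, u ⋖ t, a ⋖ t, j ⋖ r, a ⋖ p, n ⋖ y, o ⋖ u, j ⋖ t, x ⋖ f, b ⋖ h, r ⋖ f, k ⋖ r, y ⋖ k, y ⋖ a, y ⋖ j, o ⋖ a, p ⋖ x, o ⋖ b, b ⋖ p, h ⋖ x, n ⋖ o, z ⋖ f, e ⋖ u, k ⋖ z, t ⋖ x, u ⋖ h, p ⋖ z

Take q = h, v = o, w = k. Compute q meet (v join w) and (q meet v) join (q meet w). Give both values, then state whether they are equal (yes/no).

v join w = z, so q meet (v join w) = h meet z = b.
q meet v = o and q meet w = n, so (q meet v) join (q meet w) = o join n = o.
Equal: no.

b; o; no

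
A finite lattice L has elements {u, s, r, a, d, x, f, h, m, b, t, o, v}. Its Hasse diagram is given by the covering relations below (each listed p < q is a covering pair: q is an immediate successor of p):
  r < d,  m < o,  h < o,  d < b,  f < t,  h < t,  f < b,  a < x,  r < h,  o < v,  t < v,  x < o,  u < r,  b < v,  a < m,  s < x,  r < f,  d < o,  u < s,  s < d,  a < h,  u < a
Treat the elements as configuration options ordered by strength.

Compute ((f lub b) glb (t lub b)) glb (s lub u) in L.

s

f ∨ b = b
t ∨ b = v
b ∧ v = b
s ∨ u = s
b ∧ s = s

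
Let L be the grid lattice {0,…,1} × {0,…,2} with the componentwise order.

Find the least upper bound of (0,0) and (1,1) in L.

(1,1)

In a product of chains, the join is componentwise max, giving (1,1).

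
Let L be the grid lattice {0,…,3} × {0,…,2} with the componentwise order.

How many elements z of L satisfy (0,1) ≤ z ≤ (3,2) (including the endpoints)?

8

The interval [(0,1), (3,2)] = {(0,1), (0,2), (1,1), (1,2), (2,1), (2,2), (3,1), (3,2)}, which has 8 elements.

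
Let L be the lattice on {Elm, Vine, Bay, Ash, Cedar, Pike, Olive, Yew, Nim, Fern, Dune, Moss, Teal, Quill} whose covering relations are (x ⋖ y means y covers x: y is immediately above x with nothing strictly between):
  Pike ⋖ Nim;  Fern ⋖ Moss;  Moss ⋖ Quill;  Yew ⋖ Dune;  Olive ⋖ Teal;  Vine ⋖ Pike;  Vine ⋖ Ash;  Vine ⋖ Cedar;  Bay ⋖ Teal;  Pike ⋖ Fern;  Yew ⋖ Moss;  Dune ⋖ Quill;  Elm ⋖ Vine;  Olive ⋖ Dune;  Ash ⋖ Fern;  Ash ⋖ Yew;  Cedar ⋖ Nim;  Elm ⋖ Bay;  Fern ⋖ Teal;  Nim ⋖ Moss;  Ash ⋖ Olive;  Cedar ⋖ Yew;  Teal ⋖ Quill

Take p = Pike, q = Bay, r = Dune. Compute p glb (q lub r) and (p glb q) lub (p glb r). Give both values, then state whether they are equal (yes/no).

Pike; Vine; no

q lub r = Quill, so p glb (q lub r) = Pike glb Quill = Pike.
p glb q = Elm and p glb r = Vine, so (p glb q) lub (p glb r) = Elm lub Vine = Vine.
Equal: no.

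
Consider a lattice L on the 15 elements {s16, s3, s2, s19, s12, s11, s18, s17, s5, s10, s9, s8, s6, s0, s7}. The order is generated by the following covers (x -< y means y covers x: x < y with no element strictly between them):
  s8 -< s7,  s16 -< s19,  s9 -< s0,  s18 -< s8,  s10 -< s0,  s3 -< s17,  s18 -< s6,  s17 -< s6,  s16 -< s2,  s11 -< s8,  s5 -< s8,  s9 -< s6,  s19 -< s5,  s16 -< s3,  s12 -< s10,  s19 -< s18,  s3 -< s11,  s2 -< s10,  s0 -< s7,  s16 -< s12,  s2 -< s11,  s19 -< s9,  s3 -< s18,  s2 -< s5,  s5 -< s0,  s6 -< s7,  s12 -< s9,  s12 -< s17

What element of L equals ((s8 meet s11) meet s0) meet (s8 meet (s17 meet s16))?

s8 ∧ s11 = s11
s11 ∧ s0 = s2
s17 ∧ s16 = s16
s8 ∧ s16 = s16
s2 ∧ s16 = s16

s16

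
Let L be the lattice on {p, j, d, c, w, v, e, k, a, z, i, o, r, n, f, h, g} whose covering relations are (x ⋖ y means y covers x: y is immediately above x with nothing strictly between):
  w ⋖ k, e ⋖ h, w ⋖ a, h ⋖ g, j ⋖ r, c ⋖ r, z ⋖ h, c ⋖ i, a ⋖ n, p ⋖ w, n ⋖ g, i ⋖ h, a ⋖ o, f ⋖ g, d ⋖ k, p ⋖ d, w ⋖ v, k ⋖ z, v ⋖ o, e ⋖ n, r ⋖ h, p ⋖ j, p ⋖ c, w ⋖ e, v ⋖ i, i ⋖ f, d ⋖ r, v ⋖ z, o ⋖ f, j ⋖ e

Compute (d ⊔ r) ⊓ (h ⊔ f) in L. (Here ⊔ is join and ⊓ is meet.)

d ∨ r = r
h ∨ f = g
r ∧ g = r

r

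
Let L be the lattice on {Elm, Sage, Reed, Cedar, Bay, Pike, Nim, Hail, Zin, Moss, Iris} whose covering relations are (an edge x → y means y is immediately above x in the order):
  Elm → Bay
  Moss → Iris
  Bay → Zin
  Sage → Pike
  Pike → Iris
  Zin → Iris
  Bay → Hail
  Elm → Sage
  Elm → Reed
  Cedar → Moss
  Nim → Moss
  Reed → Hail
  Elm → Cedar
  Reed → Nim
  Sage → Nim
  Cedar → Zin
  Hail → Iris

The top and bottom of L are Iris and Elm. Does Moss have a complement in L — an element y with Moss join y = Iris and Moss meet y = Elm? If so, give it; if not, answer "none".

Bay

Need y with Moss ∨ y = Iris and Moss ∧ y = Elm.
Checking each element gives: Bay.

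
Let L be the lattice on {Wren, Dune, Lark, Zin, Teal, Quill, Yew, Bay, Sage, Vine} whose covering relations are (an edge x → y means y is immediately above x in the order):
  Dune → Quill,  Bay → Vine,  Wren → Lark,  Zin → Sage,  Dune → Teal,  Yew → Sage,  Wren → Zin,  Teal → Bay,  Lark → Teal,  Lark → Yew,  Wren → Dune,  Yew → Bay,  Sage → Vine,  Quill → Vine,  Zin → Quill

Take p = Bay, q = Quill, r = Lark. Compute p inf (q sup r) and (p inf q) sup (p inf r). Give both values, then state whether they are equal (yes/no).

Bay; Teal; no

q sup r = Vine, so p inf (q sup r) = Bay inf Vine = Bay.
p inf q = Dune and p inf r = Lark, so (p inf q) sup (p inf r) = Dune sup Lark = Teal.
Equal: no.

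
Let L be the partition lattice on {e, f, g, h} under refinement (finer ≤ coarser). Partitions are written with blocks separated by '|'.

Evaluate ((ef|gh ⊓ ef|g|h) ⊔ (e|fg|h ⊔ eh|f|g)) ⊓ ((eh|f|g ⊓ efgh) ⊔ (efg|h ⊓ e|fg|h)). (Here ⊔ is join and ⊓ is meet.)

eh|fg

ef|gh ∧ ef|g|h = ef|g|h
e|fg|h ∨ eh|f|g = eh|fg
ef|g|h ∨ eh|fg = efgh
eh|f|g ∧ efgh = eh|f|g
efg|h ∧ e|fg|h = e|fg|h
eh|f|g ∨ e|fg|h = eh|fg
efgh ∧ eh|fg = eh|fg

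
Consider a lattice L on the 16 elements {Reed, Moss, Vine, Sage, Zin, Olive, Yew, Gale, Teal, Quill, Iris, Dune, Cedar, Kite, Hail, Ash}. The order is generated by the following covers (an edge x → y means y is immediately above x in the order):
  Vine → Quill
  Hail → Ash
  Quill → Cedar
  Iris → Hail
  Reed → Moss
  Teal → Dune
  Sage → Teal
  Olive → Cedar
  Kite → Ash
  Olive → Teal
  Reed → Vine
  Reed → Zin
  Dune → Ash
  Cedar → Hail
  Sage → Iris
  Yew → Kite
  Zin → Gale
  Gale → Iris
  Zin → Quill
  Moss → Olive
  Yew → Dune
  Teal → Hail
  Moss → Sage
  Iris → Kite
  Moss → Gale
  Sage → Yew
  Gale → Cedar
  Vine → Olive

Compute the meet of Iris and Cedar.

Gale

Common lower bounds of {Iris, Cedar}: Gale, Moss, Reed, Zin.
The greatest among these is Gale.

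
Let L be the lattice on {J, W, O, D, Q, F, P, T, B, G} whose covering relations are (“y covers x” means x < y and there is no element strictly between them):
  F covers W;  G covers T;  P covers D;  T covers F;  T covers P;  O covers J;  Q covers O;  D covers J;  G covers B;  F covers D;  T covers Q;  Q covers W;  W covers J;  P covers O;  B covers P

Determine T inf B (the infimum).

Common lower bounds of {T, B}: D, J, O, P.
The greatest among these is P.

P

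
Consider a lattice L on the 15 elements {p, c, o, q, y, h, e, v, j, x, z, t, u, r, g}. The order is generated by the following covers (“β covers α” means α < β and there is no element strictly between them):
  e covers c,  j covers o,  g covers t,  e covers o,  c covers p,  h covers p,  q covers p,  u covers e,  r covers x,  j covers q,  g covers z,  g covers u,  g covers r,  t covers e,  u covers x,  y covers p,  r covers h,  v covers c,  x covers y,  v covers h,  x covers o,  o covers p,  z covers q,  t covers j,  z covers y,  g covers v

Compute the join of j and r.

Common upper bounds of {j, r}: g.
The least among these is g.

g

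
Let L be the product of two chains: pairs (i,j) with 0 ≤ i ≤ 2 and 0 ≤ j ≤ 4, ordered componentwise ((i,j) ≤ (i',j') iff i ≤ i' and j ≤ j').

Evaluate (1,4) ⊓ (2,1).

(1,4) ∧ (2,1) = (1,1)

(1,1)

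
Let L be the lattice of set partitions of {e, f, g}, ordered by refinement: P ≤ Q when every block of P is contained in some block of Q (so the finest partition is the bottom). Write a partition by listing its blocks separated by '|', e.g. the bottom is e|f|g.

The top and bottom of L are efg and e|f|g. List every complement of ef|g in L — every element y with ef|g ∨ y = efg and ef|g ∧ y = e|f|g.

Need y with ef|g ∨ y = efg and ef|g ∧ y = e|f|g.
Checking each element gives: eg|f, e|fg.

eg|f, e|fg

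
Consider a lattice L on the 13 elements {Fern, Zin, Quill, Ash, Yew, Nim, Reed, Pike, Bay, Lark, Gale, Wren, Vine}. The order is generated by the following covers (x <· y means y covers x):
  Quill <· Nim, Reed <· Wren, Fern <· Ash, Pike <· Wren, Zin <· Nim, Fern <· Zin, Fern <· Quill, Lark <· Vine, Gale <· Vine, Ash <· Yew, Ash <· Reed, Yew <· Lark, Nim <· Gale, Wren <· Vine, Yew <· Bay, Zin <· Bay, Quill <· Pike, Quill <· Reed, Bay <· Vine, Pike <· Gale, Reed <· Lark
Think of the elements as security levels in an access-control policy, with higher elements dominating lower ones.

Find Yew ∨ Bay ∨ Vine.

Vine

Common upper bounds of {Yew, Bay, Vine}: Vine.
The least among these is Vine.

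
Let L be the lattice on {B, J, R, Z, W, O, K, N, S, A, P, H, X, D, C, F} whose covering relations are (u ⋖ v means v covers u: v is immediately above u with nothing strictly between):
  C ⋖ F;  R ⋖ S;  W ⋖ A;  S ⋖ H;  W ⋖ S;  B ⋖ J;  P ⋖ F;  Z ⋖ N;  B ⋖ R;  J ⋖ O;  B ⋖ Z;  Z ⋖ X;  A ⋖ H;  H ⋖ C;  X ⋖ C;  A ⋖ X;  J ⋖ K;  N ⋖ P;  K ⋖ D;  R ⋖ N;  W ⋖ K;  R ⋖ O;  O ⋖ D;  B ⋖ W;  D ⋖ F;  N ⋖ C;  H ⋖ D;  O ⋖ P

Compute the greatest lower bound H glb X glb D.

Common lower bounds of {H, X, D}: A, B, W.
The greatest among these is A.

A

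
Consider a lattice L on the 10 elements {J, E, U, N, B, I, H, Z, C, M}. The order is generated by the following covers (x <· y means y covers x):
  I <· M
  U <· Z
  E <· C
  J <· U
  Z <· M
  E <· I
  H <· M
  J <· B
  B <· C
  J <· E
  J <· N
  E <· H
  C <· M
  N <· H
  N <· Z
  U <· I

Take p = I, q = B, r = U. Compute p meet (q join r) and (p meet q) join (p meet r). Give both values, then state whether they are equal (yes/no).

q join r = M, so p meet (q join r) = I meet M = I.
p meet q = J and p meet r = U, so (p meet q) join (p meet r) = J join U = U.
Equal: no.

I; U; no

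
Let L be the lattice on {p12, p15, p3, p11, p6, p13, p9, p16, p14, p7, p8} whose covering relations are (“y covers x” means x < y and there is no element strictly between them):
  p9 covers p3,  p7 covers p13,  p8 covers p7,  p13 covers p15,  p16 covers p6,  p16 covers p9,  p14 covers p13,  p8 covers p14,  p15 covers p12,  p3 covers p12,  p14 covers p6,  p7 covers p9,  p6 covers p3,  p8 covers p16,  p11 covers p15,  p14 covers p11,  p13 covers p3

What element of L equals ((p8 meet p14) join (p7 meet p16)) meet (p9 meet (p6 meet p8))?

p8 ∧ p14 = p14
p7 ∧ p16 = p9
p14 ∨ p9 = p8
p6 ∧ p8 = p6
p9 ∧ p6 = p3
p8 ∧ p3 = p3

p3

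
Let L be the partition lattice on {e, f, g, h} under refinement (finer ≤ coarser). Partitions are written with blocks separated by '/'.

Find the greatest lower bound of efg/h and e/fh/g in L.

The meet (common refinement) of efg/h and e/fh/g intersects blocks pairwise, giving e/f/g/h.

e/f/g/h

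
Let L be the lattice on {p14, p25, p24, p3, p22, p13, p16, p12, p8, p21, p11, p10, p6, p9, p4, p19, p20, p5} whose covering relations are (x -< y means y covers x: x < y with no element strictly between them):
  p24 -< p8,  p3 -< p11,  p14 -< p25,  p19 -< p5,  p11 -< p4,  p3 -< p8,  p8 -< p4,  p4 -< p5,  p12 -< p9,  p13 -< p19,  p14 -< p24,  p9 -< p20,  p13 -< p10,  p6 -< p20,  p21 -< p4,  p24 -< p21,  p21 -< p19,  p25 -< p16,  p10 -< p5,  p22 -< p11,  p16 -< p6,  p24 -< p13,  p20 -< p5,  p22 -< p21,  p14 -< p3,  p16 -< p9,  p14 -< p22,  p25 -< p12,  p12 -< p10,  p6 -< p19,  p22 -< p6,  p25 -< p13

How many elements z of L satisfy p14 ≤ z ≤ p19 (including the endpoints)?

9

The interval [p14, p19] = {p13, p14, p16, p19, p21, p22, p24, p25, p6}, which has 9 elements.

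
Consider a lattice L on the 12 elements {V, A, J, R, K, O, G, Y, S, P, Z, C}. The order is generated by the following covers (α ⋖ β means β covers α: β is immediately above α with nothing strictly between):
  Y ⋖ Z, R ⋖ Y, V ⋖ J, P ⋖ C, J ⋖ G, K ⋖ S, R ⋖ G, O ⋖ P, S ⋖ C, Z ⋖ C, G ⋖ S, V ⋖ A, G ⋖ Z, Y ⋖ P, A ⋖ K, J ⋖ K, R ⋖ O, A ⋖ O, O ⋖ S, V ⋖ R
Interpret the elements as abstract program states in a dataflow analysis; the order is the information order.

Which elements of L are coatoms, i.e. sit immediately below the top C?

The coatoms are exactly the elements covered by C: P, S, Z.

P, S, Z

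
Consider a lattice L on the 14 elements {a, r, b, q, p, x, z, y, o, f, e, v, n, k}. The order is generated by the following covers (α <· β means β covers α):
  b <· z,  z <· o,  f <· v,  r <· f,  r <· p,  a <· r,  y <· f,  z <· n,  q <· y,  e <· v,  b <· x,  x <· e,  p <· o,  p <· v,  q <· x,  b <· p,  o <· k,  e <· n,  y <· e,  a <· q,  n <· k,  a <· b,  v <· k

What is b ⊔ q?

x

Common upper bounds of {b, q}: e, k, n, v, x.
The least among these is x.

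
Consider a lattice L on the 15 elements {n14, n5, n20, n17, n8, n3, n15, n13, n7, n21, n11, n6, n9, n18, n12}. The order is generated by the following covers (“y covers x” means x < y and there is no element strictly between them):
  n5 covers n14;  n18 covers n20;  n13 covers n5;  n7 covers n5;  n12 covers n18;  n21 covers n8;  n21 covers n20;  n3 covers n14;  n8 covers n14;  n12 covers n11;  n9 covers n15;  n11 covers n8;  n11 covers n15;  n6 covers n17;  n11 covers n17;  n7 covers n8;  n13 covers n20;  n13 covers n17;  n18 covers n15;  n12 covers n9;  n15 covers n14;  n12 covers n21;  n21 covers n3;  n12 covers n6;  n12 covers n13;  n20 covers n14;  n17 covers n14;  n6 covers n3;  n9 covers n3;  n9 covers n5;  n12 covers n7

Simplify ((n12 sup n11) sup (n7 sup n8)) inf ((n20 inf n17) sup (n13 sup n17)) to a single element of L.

n12 ∨ n11 = n12
n7 ∨ n8 = n7
n12 ∨ n7 = n12
n20 ∧ n17 = n14
n13 ∨ n17 = n13
n14 ∨ n13 = n13
n12 ∧ n13 = n13

n13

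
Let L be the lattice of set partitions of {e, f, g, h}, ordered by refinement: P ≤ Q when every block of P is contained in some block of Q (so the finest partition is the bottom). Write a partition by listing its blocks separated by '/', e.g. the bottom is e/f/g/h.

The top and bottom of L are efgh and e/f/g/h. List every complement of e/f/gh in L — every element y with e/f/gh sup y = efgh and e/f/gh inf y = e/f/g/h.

efg/h, efh/g, eg/fh, eh/fg

Need y with e/f/gh ∨ y = efgh and e/f/gh ∧ y = e/f/g/h.
Checking each element gives: efg/h, efh/g, eg/fh, eh/fg.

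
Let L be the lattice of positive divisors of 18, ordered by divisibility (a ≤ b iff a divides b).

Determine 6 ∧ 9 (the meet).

In the divisibility order, the meet is the greatest common divisor: gcd(6, 9) = 3.

3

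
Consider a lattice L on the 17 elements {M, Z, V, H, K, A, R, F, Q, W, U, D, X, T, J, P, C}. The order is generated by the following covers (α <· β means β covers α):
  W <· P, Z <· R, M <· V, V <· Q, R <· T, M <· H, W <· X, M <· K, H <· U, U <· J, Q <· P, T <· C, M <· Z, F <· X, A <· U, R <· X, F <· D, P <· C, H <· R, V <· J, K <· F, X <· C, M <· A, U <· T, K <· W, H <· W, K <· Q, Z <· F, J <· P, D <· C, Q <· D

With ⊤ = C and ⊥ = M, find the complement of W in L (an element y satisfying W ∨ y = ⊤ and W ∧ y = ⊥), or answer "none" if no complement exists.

none

For every candidate y, either W ∨ y ≠ C or W ∧ y ≠ M; no complement exists.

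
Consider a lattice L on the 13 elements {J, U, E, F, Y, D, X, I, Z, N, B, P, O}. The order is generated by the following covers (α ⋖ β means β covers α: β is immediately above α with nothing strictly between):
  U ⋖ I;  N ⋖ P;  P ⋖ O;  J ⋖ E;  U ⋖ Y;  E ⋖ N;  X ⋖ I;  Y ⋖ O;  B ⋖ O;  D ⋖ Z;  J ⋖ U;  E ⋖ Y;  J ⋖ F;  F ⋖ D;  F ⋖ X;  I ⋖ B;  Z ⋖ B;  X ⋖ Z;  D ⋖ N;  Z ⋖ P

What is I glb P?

Common lower bounds of {I, P}: F, J, X.
The greatest among these is X.

X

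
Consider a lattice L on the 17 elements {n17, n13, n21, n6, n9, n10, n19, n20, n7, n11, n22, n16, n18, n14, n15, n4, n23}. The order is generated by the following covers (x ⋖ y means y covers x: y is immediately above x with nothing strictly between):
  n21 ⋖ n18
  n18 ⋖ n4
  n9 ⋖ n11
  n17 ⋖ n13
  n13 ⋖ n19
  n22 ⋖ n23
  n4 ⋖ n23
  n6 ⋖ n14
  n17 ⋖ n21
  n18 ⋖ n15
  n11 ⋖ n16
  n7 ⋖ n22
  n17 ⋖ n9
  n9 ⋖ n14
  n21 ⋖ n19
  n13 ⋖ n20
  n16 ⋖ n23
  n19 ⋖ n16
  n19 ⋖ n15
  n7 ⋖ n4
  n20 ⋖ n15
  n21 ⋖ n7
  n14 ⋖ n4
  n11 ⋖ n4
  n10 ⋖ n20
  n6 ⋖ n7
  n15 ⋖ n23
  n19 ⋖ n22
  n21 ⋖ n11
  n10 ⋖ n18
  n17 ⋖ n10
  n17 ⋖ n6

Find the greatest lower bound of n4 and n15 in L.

Common lower bounds of {n4, n15}: n10, n17, n18, n21.
The greatest among these is n18.

n18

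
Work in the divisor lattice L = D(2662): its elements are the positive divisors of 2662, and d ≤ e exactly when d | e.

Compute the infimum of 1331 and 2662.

1331

Common lower bounds of {1331, 2662}: 1, 11, 121, 1331.
The greatest among these is 1331.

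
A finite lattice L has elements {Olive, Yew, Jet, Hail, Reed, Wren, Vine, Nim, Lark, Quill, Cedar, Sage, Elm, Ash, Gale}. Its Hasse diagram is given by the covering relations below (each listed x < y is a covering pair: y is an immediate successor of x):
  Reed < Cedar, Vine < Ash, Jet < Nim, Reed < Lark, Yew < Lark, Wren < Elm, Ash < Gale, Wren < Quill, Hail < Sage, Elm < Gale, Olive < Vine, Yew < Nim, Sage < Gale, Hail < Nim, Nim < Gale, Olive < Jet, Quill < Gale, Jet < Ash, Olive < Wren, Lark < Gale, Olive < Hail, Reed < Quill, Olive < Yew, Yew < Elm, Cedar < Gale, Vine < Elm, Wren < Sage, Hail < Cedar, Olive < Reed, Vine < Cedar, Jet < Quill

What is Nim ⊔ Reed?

Gale

Common upper bounds of {Nim, Reed}: Gale.
The least among these is Gale.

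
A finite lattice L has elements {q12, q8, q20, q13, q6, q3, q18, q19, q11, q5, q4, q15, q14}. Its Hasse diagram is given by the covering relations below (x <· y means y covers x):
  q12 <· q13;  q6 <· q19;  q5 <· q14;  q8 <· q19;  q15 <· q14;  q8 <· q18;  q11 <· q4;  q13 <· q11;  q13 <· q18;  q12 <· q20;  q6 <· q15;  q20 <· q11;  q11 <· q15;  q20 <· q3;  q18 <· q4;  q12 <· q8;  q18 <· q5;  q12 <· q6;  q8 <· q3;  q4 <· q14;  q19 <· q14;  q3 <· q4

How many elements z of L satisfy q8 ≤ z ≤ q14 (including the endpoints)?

The interval [q8, q14] = {q14, q18, q19, q3, q4, q5, q8}, which has 7 elements.

7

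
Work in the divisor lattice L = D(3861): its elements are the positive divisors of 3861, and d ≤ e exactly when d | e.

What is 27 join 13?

In the divisibility order, the join is the least common multiple: lcm(27, 13) = 351.

351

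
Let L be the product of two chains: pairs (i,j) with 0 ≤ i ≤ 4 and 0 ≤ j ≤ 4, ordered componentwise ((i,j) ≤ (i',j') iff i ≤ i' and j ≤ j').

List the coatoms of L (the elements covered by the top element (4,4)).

(3,4), (4,3)

The coatoms are exactly the elements covered by (4,4): (3,4), (4,3).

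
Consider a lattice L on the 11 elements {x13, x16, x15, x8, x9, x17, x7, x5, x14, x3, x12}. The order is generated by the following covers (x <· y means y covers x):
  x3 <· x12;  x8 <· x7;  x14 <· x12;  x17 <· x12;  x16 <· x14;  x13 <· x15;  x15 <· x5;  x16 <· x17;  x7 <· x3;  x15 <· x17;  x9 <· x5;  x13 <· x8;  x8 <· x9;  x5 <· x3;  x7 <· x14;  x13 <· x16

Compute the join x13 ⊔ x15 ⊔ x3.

Common upper bounds of {x13, x15, x3}: x12, x3.
The least among these is x3.

x3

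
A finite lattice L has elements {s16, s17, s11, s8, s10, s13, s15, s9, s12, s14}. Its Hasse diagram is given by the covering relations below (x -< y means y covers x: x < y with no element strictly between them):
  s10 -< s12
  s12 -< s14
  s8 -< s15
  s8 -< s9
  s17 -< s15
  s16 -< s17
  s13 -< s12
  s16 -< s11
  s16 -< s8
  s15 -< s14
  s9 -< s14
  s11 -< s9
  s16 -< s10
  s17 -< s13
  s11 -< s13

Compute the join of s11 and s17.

s13

Common upper bounds of {s11, s17}: s12, s13, s14.
The least among these is s13.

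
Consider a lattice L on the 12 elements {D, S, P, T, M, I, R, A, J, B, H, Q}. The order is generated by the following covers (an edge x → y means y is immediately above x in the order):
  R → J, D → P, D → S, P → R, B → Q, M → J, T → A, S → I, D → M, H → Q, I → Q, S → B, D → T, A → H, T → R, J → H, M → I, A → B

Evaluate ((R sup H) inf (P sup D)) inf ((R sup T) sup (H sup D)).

P

R ∨ H = H
P ∨ D = P
H ∧ P = P
R ∨ T = R
H ∨ D = H
R ∨ H = H
P ∧ H = P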